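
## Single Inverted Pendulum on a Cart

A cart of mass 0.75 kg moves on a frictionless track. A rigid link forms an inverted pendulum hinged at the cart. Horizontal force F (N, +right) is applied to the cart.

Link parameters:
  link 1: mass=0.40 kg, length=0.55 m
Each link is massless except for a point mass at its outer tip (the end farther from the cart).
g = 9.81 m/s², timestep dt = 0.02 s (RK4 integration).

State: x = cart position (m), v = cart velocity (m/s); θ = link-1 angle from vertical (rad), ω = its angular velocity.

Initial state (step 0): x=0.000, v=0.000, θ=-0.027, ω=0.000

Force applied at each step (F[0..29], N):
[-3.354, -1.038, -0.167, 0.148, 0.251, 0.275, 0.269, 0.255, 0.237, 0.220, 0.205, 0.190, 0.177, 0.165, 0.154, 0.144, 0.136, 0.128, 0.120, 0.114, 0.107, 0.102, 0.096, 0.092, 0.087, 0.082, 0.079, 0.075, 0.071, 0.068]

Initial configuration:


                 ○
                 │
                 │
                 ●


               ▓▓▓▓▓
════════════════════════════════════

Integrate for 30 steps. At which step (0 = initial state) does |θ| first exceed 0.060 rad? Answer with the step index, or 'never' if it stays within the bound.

Answer: never

Derivation:
apply F[0]=-3.354 → step 1: x=-0.001, v=-0.087, θ=-0.026, ω=0.148
apply F[1]=-1.038 → step 2: x=-0.003, v=-0.112, θ=-0.022, ω=0.185
apply F[2]=-0.167 → step 3: x=-0.005, v=-0.114, θ=-0.019, ω=0.182
apply F[3]=+0.148 → step 4: x=-0.007, v=-0.108, θ=-0.015, ω=0.166
apply F[4]=+0.251 → step 5: x=-0.009, v=-0.100, θ=-0.012, ω=0.146
apply F[5]=+0.275 → step 6: x=-0.011, v=-0.092, θ=-0.009, ω=0.127
apply F[6]=+0.269 → step 7: x=-0.013, v=-0.084, θ=-0.007, ω=0.110
apply F[7]=+0.255 → step 8: x=-0.015, v=-0.077, θ=-0.005, ω=0.094
apply F[8]=+0.237 → step 9: x=-0.016, v=-0.070, θ=-0.003, ω=0.081
apply F[9]=+0.220 → step 10: x=-0.018, v=-0.064, θ=-0.002, ω=0.069
apply F[10]=+0.205 → step 11: x=-0.019, v=-0.058, θ=-0.000, ω=0.058
apply F[11]=+0.190 → step 12: x=-0.020, v=-0.053, θ=0.001, ω=0.049
apply F[12]=+0.177 → step 13: x=-0.021, v=-0.048, θ=0.002, ω=0.041
apply F[13]=+0.165 → step 14: x=-0.022, v=-0.044, θ=0.002, ω=0.035
apply F[14]=+0.154 → step 15: x=-0.023, v=-0.040, θ=0.003, ω=0.029
apply F[15]=+0.144 → step 16: x=-0.023, v=-0.037, θ=0.004, ω=0.024
apply F[16]=+0.136 → step 17: x=-0.024, v=-0.034, θ=0.004, ω=0.019
apply F[17]=+0.128 → step 18: x=-0.025, v=-0.031, θ=0.004, ω=0.015
apply F[18]=+0.120 → step 19: x=-0.025, v=-0.028, θ=0.005, ω=0.012
apply F[19]=+0.114 → step 20: x=-0.026, v=-0.026, θ=0.005, ω=0.009
apply F[20]=+0.107 → step 21: x=-0.026, v=-0.023, θ=0.005, ω=0.006
apply F[21]=+0.102 → step 22: x=-0.027, v=-0.021, θ=0.005, ω=0.004
apply F[22]=+0.096 → step 23: x=-0.027, v=-0.019, θ=0.005, ω=0.002
apply F[23]=+0.092 → step 24: x=-0.028, v=-0.017, θ=0.005, ω=0.001
apply F[24]=+0.087 → step 25: x=-0.028, v=-0.015, θ=0.005, ω=-0.000
apply F[25]=+0.082 → step 26: x=-0.028, v=-0.014, θ=0.005, ω=-0.002
apply F[26]=+0.079 → step 27: x=-0.028, v=-0.012, θ=0.005, ω=-0.003
apply F[27]=+0.075 → step 28: x=-0.029, v=-0.011, θ=0.005, ω=-0.003
apply F[28]=+0.071 → step 29: x=-0.029, v=-0.009, θ=0.005, ω=-0.004
apply F[29]=+0.068 → step 30: x=-0.029, v=-0.008, θ=0.005, ω=-0.005
max |θ| = 0.027 ≤ 0.060 over all 31 states.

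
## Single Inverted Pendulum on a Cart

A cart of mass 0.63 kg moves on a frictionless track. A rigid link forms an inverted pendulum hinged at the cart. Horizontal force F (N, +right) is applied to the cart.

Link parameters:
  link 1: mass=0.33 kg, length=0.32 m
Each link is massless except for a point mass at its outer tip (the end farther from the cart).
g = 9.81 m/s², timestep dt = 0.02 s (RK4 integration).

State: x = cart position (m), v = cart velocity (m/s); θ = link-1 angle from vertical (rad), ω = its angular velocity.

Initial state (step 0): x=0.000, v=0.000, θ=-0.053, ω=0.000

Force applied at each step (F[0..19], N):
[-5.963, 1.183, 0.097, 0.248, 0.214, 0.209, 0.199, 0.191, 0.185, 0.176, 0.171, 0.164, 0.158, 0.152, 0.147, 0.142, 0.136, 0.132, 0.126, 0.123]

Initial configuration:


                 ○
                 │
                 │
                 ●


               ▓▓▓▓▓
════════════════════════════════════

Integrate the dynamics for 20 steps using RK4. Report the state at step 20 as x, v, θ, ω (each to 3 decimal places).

Answer: x=-0.034, v=-0.039, θ=0.008, ω=0.012

Derivation:
apply F[0]=-5.963 → step 1: x=-0.002, v=-0.184, θ=-0.048, ω=0.542
apply F[1]=+1.183 → step 2: x=-0.005, v=-0.142, θ=-0.038, ω=0.385
apply F[2]=+0.097 → step 3: x=-0.008, v=-0.135, θ=-0.031, ω=0.344
apply F[3]=+0.248 → step 4: x=-0.010, v=-0.125, θ=-0.025, ω=0.293
apply F[4]=+0.214 → step 5: x=-0.013, v=-0.116, θ=-0.019, ω=0.251
apply F[5]=+0.209 → step 6: x=-0.015, v=-0.107, θ=-0.015, ω=0.215
apply F[6]=+0.199 → step 7: x=-0.017, v=-0.100, θ=-0.011, ω=0.183
apply F[7]=+0.191 → step 8: x=-0.019, v=-0.093, θ=-0.007, ω=0.156
apply F[8]=+0.185 → step 9: x=-0.021, v=-0.086, θ=-0.004, ω=0.132
apply F[9]=+0.176 → step 10: x=-0.023, v=-0.080, θ=-0.002, ω=0.112
apply F[10]=+0.171 → step 11: x=-0.024, v=-0.075, θ=0.000, ω=0.094
apply F[11]=+0.164 → step 12: x=-0.026, v=-0.070, θ=0.002, ω=0.079
apply F[12]=+0.158 → step 13: x=-0.027, v=-0.065, θ=0.003, ω=0.066
apply F[13]=+0.152 → step 14: x=-0.028, v=-0.060, θ=0.005, ω=0.054
apply F[14]=+0.147 → step 15: x=-0.029, v=-0.056, θ=0.006, ω=0.045
apply F[15]=+0.142 → step 16: x=-0.030, v=-0.052, θ=0.006, ω=0.036
apply F[16]=+0.136 → step 17: x=-0.031, v=-0.049, θ=0.007, ω=0.029
apply F[17]=+0.132 → step 18: x=-0.032, v=-0.045, θ=0.007, ω=0.022
apply F[18]=+0.126 → step 19: x=-0.033, v=-0.042, θ=0.008, ω=0.017
apply F[19]=+0.123 → step 20: x=-0.034, v=-0.039, θ=0.008, ω=0.012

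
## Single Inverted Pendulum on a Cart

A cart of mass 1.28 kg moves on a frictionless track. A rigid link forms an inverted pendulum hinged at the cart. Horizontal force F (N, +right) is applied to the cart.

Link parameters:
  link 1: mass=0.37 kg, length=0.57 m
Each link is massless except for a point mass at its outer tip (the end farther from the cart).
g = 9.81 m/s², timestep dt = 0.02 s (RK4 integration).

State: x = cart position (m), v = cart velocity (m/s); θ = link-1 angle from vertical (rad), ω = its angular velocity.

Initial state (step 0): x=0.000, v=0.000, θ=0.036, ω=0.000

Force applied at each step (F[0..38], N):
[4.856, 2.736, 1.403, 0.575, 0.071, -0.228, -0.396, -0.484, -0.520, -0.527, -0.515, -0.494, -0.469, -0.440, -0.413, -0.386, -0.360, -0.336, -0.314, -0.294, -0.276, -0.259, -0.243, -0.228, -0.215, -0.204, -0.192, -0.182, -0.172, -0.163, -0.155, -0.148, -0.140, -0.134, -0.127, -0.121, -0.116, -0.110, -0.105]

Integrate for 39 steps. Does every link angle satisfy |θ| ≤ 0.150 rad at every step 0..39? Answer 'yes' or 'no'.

Answer: yes

Derivation:
apply F[0]=+4.856 → step 1: x=0.001, v=0.074, θ=0.035, ω=-0.117
apply F[1]=+2.736 → step 2: x=0.003, v=0.115, θ=0.032, ω=-0.177
apply F[2]=+1.403 → step 3: x=0.005, v=0.135, θ=0.028, ω=-0.202
apply F[3]=+0.575 → step 4: x=0.008, v=0.142, θ=0.024, ω=-0.207
apply F[4]=+0.071 → step 5: x=0.011, v=0.142, θ=0.020, ω=-0.199
apply F[5]=-0.228 → step 6: x=0.014, v=0.138, θ=0.016, ω=-0.185
apply F[6]=-0.396 → step 7: x=0.016, v=0.131, θ=0.013, ω=-0.167
apply F[7]=-0.484 → step 8: x=0.019, v=0.123, θ=0.009, ω=-0.149
apply F[8]=-0.520 → step 9: x=0.021, v=0.114, θ=0.007, ω=-0.131
apply F[9]=-0.527 → step 10: x=0.023, v=0.105, θ=0.004, ω=-0.115
apply F[10]=-0.515 → step 11: x=0.025, v=0.097, θ=0.002, ω=-0.099
apply F[11]=-0.494 → step 12: x=0.027, v=0.089, θ=0.000, ω=-0.085
apply F[12]=-0.469 → step 13: x=0.029, v=0.082, θ=-0.001, ω=-0.072
apply F[13]=-0.440 → step 14: x=0.030, v=0.075, θ=-0.003, ω=-0.061
apply F[14]=-0.413 → step 15: x=0.032, v=0.069, θ=-0.004, ω=-0.051
apply F[15]=-0.386 → step 16: x=0.033, v=0.063, θ=-0.005, ω=-0.043
apply F[16]=-0.360 → step 17: x=0.034, v=0.058, θ=-0.006, ω=-0.035
apply F[17]=-0.336 → step 18: x=0.036, v=0.053, θ=-0.006, ω=-0.029
apply F[18]=-0.314 → step 19: x=0.037, v=0.048, θ=-0.007, ω=-0.023
apply F[19]=-0.294 → step 20: x=0.038, v=0.044, θ=-0.007, ω=-0.018
apply F[20]=-0.276 → step 21: x=0.038, v=0.040, θ=-0.007, ω=-0.014
apply F[21]=-0.259 → step 22: x=0.039, v=0.037, θ=-0.008, ω=-0.010
apply F[22]=-0.243 → step 23: x=0.040, v=0.033, θ=-0.008, ω=-0.007
apply F[23]=-0.228 → step 24: x=0.040, v=0.030, θ=-0.008, ω=-0.004
apply F[24]=-0.215 → step 25: x=0.041, v=0.027, θ=-0.008, ω=-0.002
apply F[25]=-0.204 → step 26: x=0.042, v=0.025, θ=-0.008, ω=0.001
apply F[26]=-0.192 → step 27: x=0.042, v=0.022, θ=-0.008, ω=0.002
apply F[27]=-0.182 → step 28: x=0.042, v=0.020, θ=-0.008, ω=0.004
apply F[28]=-0.172 → step 29: x=0.043, v=0.017, θ=-0.008, ω=0.005
apply F[29]=-0.163 → step 30: x=0.043, v=0.015, θ=-0.008, ω=0.006
apply F[30]=-0.155 → step 31: x=0.043, v=0.013, θ=-0.008, ω=0.007
apply F[31]=-0.148 → step 32: x=0.044, v=0.011, θ=-0.007, ω=0.008
apply F[32]=-0.140 → step 33: x=0.044, v=0.010, θ=-0.007, ω=0.008
apply F[33]=-0.134 → step 34: x=0.044, v=0.008, θ=-0.007, ω=0.009
apply F[34]=-0.127 → step 35: x=0.044, v=0.006, θ=-0.007, ω=0.009
apply F[35]=-0.121 → step 36: x=0.044, v=0.005, θ=-0.007, ω=0.009
apply F[36]=-0.116 → step 37: x=0.044, v=0.004, θ=-0.007, ω=0.009
apply F[37]=-0.110 → step 38: x=0.044, v=0.002, θ=-0.006, ω=0.010
apply F[38]=-0.105 → step 39: x=0.045, v=0.001, θ=-0.006, ω=0.010
Max |angle| over trajectory = 0.036 rad; bound = 0.150 → within bound.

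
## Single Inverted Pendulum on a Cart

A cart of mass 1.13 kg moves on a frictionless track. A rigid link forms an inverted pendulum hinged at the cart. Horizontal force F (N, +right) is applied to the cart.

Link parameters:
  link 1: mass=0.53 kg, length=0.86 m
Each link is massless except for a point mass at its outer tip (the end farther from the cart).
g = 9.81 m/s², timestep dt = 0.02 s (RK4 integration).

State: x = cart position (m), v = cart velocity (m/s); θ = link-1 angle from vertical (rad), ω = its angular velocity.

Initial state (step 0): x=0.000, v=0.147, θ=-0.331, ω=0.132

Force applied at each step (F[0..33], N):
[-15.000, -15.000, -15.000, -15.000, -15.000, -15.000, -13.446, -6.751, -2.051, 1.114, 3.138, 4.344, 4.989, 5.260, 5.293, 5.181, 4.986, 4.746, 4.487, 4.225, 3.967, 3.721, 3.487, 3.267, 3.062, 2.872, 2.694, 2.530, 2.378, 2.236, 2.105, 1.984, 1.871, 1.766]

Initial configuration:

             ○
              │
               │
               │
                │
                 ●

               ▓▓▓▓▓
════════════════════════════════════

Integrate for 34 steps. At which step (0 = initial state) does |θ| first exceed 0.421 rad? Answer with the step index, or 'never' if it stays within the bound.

Answer: never

Derivation:
apply F[0]=-15.000 → step 1: x=0.001, v=-0.079, θ=-0.327, ω=0.307
apply F[1]=-15.000 → step 2: x=-0.003, v=-0.307, θ=-0.319, ω=0.486
apply F[2]=-15.000 → step 3: x=-0.012, v=-0.536, θ=-0.307, ω=0.669
apply F[3]=-15.000 → step 4: x=-0.025, v=-0.767, θ=-0.292, ω=0.859
apply F[4]=-15.000 → step 5: x=-0.042, v=-1.002, θ=-0.273, ω=1.057
apply F[5]=-15.000 → step 6: x=-0.065, v=-1.240, θ=-0.250, ω=1.265
apply F[6]=-13.446 → step 7: x=-0.092, v=-1.455, θ=-0.222, ω=1.455
apply F[7]=-6.751 → step 8: x=-0.122, v=-1.557, θ=-0.193, ω=1.524
apply F[8]=-2.051 → step 9: x=-0.153, v=-1.580, θ=-0.162, ω=1.511
apply F[9]=+1.114 → step 10: x=-0.184, v=-1.550, θ=-0.133, ω=1.442
apply F[10]=+3.138 → step 11: x=-0.215, v=-1.486, θ=-0.105, ω=1.341
apply F[11]=+4.344 → step 12: x=-0.244, v=-1.402, θ=-0.079, ω=1.224
apply F[12]=+4.989 → step 13: x=-0.271, v=-1.309, θ=-0.056, ω=1.100
apply F[13]=+5.260 → step 14: x=-0.296, v=-1.212, θ=-0.035, ω=0.977
apply F[14]=+5.293 → step 15: x=-0.319, v=-1.116, θ=-0.017, ω=0.859
apply F[15]=+5.181 → step 16: x=-0.341, v=-1.024, θ=-0.001, ω=0.750
apply F[16]=+4.986 → step 17: x=-0.360, v=-0.936, θ=0.013, ω=0.649
apply F[17]=+4.746 → step 18: x=-0.378, v=-0.854, θ=0.025, ω=0.558
apply F[18]=+4.487 → step 19: x=-0.395, v=-0.777, θ=0.036, ω=0.476
apply F[19]=+4.225 → step 20: x=-0.409, v=-0.706, θ=0.044, ω=0.403
apply F[20]=+3.967 → step 21: x=-0.423, v=-0.640, θ=0.052, ω=0.337
apply F[21]=+3.721 → step 22: x=-0.435, v=-0.580, θ=0.058, ω=0.279
apply F[22]=+3.487 → step 23: x=-0.446, v=-0.523, θ=0.063, ω=0.228
apply F[23]=+3.267 → step 24: x=-0.456, v=-0.472, θ=0.067, ω=0.183
apply F[24]=+3.062 → step 25: x=-0.465, v=-0.424, θ=0.070, ω=0.143
apply F[25]=+2.872 → step 26: x=-0.473, v=-0.380, θ=0.073, ω=0.108
apply F[26]=+2.694 → step 27: x=-0.480, v=-0.339, θ=0.075, ω=0.077
apply F[27]=+2.530 → step 28: x=-0.487, v=-0.301, θ=0.076, ω=0.051
apply F[28]=+2.378 → step 29: x=-0.492, v=-0.266, θ=0.077, ω=0.028
apply F[29]=+2.236 → step 30: x=-0.497, v=-0.234, θ=0.077, ω=0.007
apply F[30]=+2.105 → step 31: x=-0.502, v=-0.204, θ=0.077, ω=-0.010
apply F[31]=+1.984 → step 32: x=-0.505, v=-0.176, θ=0.077, ω=-0.025
apply F[32]=+1.871 → step 33: x=-0.509, v=-0.150, θ=0.076, ω=-0.038
apply F[33]=+1.766 → step 34: x=-0.511, v=-0.125, θ=0.075, ω=-0.048
max |θ| = 0.331 ≤ 0.421 over all 35 states.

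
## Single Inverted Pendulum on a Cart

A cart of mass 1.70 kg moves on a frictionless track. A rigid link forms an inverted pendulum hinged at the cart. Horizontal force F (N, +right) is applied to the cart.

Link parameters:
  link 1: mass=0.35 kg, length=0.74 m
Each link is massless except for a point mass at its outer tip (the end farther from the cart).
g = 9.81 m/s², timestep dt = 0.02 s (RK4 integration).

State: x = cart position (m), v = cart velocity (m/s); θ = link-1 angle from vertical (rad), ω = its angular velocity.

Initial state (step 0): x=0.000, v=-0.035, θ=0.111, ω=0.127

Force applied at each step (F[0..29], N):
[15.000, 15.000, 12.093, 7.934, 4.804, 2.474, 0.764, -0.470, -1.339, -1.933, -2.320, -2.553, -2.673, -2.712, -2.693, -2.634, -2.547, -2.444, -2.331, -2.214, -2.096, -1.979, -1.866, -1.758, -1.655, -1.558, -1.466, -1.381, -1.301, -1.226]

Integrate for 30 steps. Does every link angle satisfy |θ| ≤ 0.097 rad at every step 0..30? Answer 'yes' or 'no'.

apply F[0]=+15.000 → step 1: x=0.001, v=0.137, θ=0.112, ω=-0.074
apply F[1]=+15.000 → step 2: x=0.005, v=0.308, θ=0.108, ω=-0.275
apply F[2]=+12.093 → step 3: x=0.013, v=0.446, θ=0.101, ω=-0.433
apply F[3]=+7.934 → step 4: x=0.023, v=0.535, θ=0.091, ω=-0.527
apply F[4]=+4.804 → step 5: x=0.034, v=0.588, θ=0.080, ω=-0.576
apply F[5]=+2.474 → step 6: x=0.046, v=0.615, θ=0.069, ω=-0.592
apply F[6]=+0.764 → step 7: x=0.058, v=0.621, θ=0.057, ω=-0.584
apply F[7]=-0.470 → step 8: x=0.071, v=0.614, θ=0.045, ω=-0.560
apply F[8]=-1.339 → step 9: x=0.083, v=0.596, θ=0.035, ω=-0.526
apply F[9]=-1.933 → step 10: x=0.095, v=0.572, θ=0.025, ω=-0.486
apply F[10]=-2.320 → step 11: x=0.106, v=0.544, θ=0.015, ω=-0.443
apply F[11]=-2.553 → step 12: x=0.116, v=0.514, θ=0.007, ω=-0.399
apply F[12]=-2.673 → step 13: x=0.126, v=0.482, θ=-0.001, ω=-0.355
apply F[13]=-2.712 → step 14: x=0.136, v=0.450, θ=-0.007, ω=-0.313
apply F[14]=-2.693 → step 15: x=0.144, v=0.419, θ=-0.013, ω=-0.274
apply F[15]=-2.634 → step 16: x=0.152, v=0.389, θ=-0.018, ω=-0.237
apply F[16]=-2.547 → step 17: x=0.160, v=0.360, θ=-0.023, ω=-0.203
apply F[17]=-2.444 → step 18: x=0.167, v=0.332, θ=-0.027, ω=-0.172
apply F[18]=-2.331 → step 19: x=0.173, v=0.306, θ=-0.030, ω=-0.144
apply F[19]=-2.214 → step 20: x=0.179, v=0.281, θ=-0.032, ω=-0.119
apply F[20]=-2.096 → step 21: x=0.184, v=0.258, θ=-0.034, ω=-0.096
apply F[21]=-1.979 → step 22: x=0.189, v=0.236, θ=-0.036, ω=-0.076
apply F[22]=-1.866 → step 23: x=0.194, v=0.215, θ=-0.038, ω=-0.058
apply F[23]=-1.758 → step 24: x=0.198, v=0.196, θ=-0.039, ω=-0.043
apply F[24]=-1.655 → step 25: x=0.202, v=0.178, θ=-0.039, ω=-0.029
apply F[25]=-1.558 → step 26: x=0.205, v=0.162, θ=-0.040, ω=-0.017
apply F[26]=-1.466 → step 27: x=0.208, v=0.146, θ=-0.040, ω=-0.006
apply F[27]=-1.381 → step 28: x=0.211, v=0.131, θ=-0.040, ω=0.003
apply F[28]=-1.301 → step 29: x=0.213, v=0.118, θ=-0.040, ω=0.011
apply F[29]=-1.226 → step 30: x=0.216, v=0.105, θ=-0.040, ω=0.018
Max |angle| over trajectory = 0.112 rad; bound = 0.097 → exceeded.

Answer: no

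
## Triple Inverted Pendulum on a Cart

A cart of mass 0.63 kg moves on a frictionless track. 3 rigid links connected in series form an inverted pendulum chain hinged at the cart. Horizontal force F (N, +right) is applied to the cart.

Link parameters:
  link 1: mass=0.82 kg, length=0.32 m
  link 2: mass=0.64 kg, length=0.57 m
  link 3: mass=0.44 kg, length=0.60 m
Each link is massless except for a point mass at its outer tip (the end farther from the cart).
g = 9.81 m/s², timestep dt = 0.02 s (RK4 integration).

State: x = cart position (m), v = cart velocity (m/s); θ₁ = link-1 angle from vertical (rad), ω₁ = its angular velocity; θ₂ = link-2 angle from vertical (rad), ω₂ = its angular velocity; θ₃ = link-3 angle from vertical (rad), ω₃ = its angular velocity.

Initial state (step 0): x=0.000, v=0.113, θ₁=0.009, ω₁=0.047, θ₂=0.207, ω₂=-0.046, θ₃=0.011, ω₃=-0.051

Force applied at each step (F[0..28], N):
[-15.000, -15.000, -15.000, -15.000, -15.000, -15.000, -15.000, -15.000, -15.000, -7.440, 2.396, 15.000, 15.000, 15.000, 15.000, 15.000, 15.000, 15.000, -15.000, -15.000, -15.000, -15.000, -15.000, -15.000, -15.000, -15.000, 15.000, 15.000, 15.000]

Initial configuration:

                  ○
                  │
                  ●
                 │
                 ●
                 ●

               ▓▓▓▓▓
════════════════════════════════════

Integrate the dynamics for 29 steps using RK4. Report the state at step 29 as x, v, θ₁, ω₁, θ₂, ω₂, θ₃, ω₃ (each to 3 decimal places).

Answer: x=-0.131, v=0.879, θ₁=4.460, ω₁=-5.438, θ₂=3.328, ω₂=8.448, θ₃=1.532, ω₃=13.021

Derivation:
apply F[0]=-15.000 → step 1: x=-0.003, v=-0.370, θ₁=0.024, ω₁=1.433, θ₂=0.208, ω₂=0.129, θ₃=0.009, ω₃=-0.144
apply F[1]=-15.000 → step 2: x=-0.015, v=-0.864, θ₁=0.067, ω₁=2.907, θ₂=0.212, ω₂=0.253, θ₃=0.005, ω₃=-0.219
apply F[2]=-15.000 → step 3: x=-0.037, v=-1.355, θ₁=0.141, ω₁=4.468, θ₂=0.217, ω₂=0.294, θ₃=0.001, ω₃=-0.250
apply F[3]=-15.000 → step 4: x=-0.069, v=-1.791, θ₁=0.245, ω₁=5.927, θ₂=0.223, ω₂=0.273, θ₃=-0.004, ω₃=-0.210
apply F[4]=-15.000 → step 5: x=-0.108, v=-2.106, θ₁=0.375, ω₁=6.991, θ₂=0.229, ω₂=0.289, θ₃=-0.007, ω₃=-0.100
apply F[5]=-15.000 → step 6: x=-0.152, v=-2.288, θ₁=0.521, ω₁=7.577, θ₂=0.236, ω₂=0.425, θ₃=-0.008, ω₃=0.045
apply F[6]=-15.000 → step 7: x=-0.199, v=-2.376, θ₁=0.676, ω₁=7.846, θ₂=0.246, ω₂=0.690, θ₃=-0.006, ω₃=0.191
apply F[7]=-15.000 → step 8: x=-0.247, v=-2.408, θ₁=0.834, ω₁=7.969, θ₂=0.264, ω₂=1.052, θ₃=-0.000, ω₃=0.326
apply F[8]=-15.000 → step 9: x=-0.295, v=-2.406, θ₁=0.994, ω₁=8.047, θ₂=0.289, ω₂=1.485, θ₃=0.007, ω₃=0.452
apply F[9]=-7.440 → step 10: x=-0.342, v=-2.281, θ₁=1.156, ω₁=8.088, θ₂=0.322, ω₂=1.833, θ₃=0.017, ω₃=0.540
apply F[10]=+2.396 → step 11: x=-0.385, v=-2.014, θ₁=1.318, ω₁=8.204, θ₂=0.361, ω₂=2.024, θ₃=0.029, ω₃=0.592
apply F[11]=+15.000 → step 12: x=-0.421, v=-1.564, θ₁=1.485, ω₁=8.518, θ₂=0.401, ω₂=1.987, θ₃=0.041, ω₃=0.607
apply F[12]=+15.000 → step 13: x=-0.447, v=-1.072, θ₁=1.661, ω₁=9.055, θ₂=0.440, ω₂=1.997, θ₃=0.053, ω₃=0.629
apply F[13]=+15.000 → step 14: x=-0.463, v=-0.512, θ₁=1.849, ω₁=9.870, θ₂=0.481, ω₂=2.095, θ₃=0.066, ω₃=0.659
apply F[14]=+15.000 → step 15: x=-0.467, v=0.155, θ₁=2.058, ω₁=11.092, θ₂=0.525, ω₂=2.356, θ₃=0.079, ω₃=0.695
apply F[15]=+15.000 → step 16: x=-0.456, v=0.993, θ₁=2.297, ω₁=12.994, θ₂=0.578, ω₂=2.942, θ₃=0.094, ω₃=0.725
apply F[16]=+15.000 → step 17: x=-0.425, v=2.111, θ₁=2.586, ω₁=16.159, θ₂=0.648, ω₂=4.274, θ₃=0.108, ω₃=0.687
apply F[17]=+15.000 → step 18: x=-0.369, v=3.492, θ₁=2.958, ω₁=21.259, θ₂=0.761, ω₂=7.554, θ₃=0.119, ω₃=0.289
apply F[18]=-15.000 → step 19: x=-0.302, v=2.900, θ₁=3.390, ω₁=20.795, θ₂=0.963, ω₂=12.330, θ₃=0.115, ω₃=-0.552
apply F[19]=-15.000 → step 20: x=-0.258, v=1.637, θ₁=3.761, ω₁=16.281, θ₂=1.230, ω₂=13.870, θ₃=0.108, ω₃=0.137
apply F[20]=-15.000 → step 21: x=-0.233, v=0.942, θ₁=4.049, ω₁=12.692, θ₂=1.509, ω₂=13.884, θ₃=0.128, ω₃=1.955
apply F[21]=-15.000 → step 22: x=-0.218, v=0.640, θ₁=4.273, ω₁=9.840, θ₂=1.783, ω₂=13.573, θ₃=0.188, ω₃=4.084
apply F[22]=-15.000 → step 23: x=-0.206, v=0.547, θ₁=4.443, ω₁=7.172, θ₂=2.050, ω₂=13.089, θ₃=0.291, ω₃=6.186
apply F[23]=-15.000 → step 24: x=-0.195, v=0.540, θ₁=4.560, ω₁=4.504, θ₂=2.306, ω₂=12.389, θ₃=0.434, ω₃=8.068
apply F[24]=-15.000 → step 25: x=-0.184, v=0.525, θ₁=4.624, ω₁=1.925, θ₂=2.544, ω₂=11.453, θ₃=0.612, ω₃=9.609
apply F[25]=-15.000 → step 26: x=-0.175, v=0.437, θ₁=4.639, ω₁=-0.371, θ₂=2.762, ω₂=10.318, θ₃=0.816, ω₃=10.768
apply F[26]=+15.000 → step 27: x=-0.163, v=0.674, θ₁=4.613, ω₁=-2.160, θ₂=2.963, ω₂=9.758, θ₃=1.040, ω₃=11.575
apply F[27]=+15.000 → step 28: x=-0.148, v=0.826, θ₁=4.553, ω₁=-3.836, θ₂=3.152, ω₂=9.140, θ₃=1.279, ω₃=12.306
apply F[28]=+15.000 → step 29: x=-0.131, v=0.879, θ₁=4.460, ω₁=-5.438, θ₂=3.328, ω₂=8.448, θ₃=1.532, ω₃=13.021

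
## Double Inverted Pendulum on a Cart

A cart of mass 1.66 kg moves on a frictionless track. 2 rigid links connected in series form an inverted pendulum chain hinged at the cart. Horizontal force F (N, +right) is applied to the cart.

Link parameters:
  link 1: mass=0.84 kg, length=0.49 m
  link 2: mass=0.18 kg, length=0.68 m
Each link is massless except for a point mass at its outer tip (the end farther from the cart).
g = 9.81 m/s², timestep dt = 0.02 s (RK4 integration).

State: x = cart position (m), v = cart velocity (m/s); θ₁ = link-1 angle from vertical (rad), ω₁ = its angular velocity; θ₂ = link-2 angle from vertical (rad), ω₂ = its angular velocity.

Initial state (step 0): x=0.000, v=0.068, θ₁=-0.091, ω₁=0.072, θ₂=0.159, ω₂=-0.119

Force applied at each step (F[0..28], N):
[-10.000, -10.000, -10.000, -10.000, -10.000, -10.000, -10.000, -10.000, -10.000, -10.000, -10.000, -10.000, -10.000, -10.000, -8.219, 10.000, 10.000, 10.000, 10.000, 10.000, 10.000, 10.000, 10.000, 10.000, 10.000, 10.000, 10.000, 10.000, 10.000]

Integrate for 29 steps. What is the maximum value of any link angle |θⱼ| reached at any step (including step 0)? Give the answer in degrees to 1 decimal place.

apply F[0]=-10.000 → step 1: x=0.000, v=-0.041, θ₁=-0.088, ω₁=0.237, θ₂=0.158, ω₂=-0.030
apply F[1]=-10.000 → step 2: x=-0.002, v=-0.151, θ₁=-0.081, ω₁=0.406, θ₂=0.158, ω₂=0.056
apply F[2]=-10.000 → step 3: x=-0.006, v=-0.262, θ₁=-0.072, ω₁=0.582, θ₂=0.160, ω₂=0.139
apply F[3]=-10.000 → step 4: x=-0.012, v=-0.375, θ₁=-0.058, ω₁=0.766, θ₂=0.163, ω₂=0.218
apply F[4]=-10.000 → step 5: x=-0.021, v=-0.490, θ₁=-0.041, ω₁=0.963, θ₂=0.168, ω₂=0.291
apply F[5]=-10.000 → step 6: x=-0.032, v=-0.607, θ₁=-0.020, ω₁=1.173, θ₂=0.175, ω₂=0.358
apply F[6]=-10.000 → step 7: x=-0.045, v=-0.726, θ₁=0.006, ω₁=1.400, θ₂=0.183, ω₂=0.417
apply F[7]=-10.000 → step 8: x=-0.061, v=-0.849, θ₁=0.037, ω₁=1.647, θ₂=0.192, ω₂=0.467
apply F[8]=-10.000 → step 9: x=-0.079, v=-0.975, θ₁=0.072, ω₁=1.915, θ₂=0.201, ω₂=0.507
apply F[9]=-10.000 → step 10: x=-0.100, v=-1.103, θ₁=0.113, ω₁=2.206, θ₂=0.212, ω₂=0.536
apply F[10]=-10.000 → step 11: x=-0.123, v=-1.234, θ₁=0.161, ω₁=2.520, θ₂=0.223, ω₂=0.553
apply F[11]=-10.000 → step 12: x=-0.149, v=-1.365, θ₁=0.214, ω₁=2.857, θ₂=0.234, ω₂=0.561
apply F[12]=-10.000 → step 13: x=-0.178, v=-1.495, θ₁=0.275, ω₁=3.212, θ₂=0.245, ω₂=0.560
apply F[13]=-10.000 → step 14: x=-0.209, v=-1.622, θ₁=0.343, ω₁=3.581, θ₂=0.256, ω₂=0.557
apply F[14]=-8.219 → step 15: x=-0.242, v=-1.723, θ₁=0.418, ω₁=3.919, θ₂=0.267, ω₂=0.556
apply F[15]=+10.000 → step 16: x=-0.276, v=-1.621, θ₁=0.496, ω₁=3.915, θ₂=0.278, ω₂=0.533
apply F[16]=+10.000 → step 17: x=-0.307, v=-1.521, θ₁=0.575, ω₁=3.951, θ₂=0.289, ω₂=0.504
apply F[17]=+10.000 → step 18: x=-0.337, v=-1.422, θ₁=0.654, ω₁=4.024, θ₂=0.298, ω₂=0.470
apply F[18]=+10.000 → step 19: x=-0.364, v=-1.321, θ₁=0.736, ω₁=4.130, θ₂=0.307, ω₂=0.436
apply F[19]=+10.000 → step 20: x=-0.390, v=-1.217, θ₁=0.820, ω₁=4.266, θ₂=0.316, ω₂=0.405
apply F[20]=+10.000 → step 21: x=-0.413, v=-1.108, θ₁=0.907, ω₁=4.429, θ₂=0.324, ω₂=0.383
apply F[21]=+10.000 → step 22: x=-0.434, v=-0.991, θ₁=0.997, ω₁=4.618, θ₂=0.331, ω₂=0.375
apply F[22]=+10.000 → step 23: x=-0.452, v=-0.865, θ₁=1.092, ω₁=4.832, θ₂=0.339, ω₂=0.388
apply F[23]=+10.000 → step 24: x=-0.468, v=-0.728, θ₁=1.191, ω₁=5.072, θ₂=0.347, ω₂=0.427
apply F[24]=+10.000 → step 25: x=-0.481, v=-0.577, θ₁=1.295, ω₁=5.340, θ₂=0.356, ω₂=0.500
apply F[25]=+10.000 → step 26: x=-0.491, v=-0.410, θ₁=1.404, ω₁=5.639, θ₂=0.367, ω₂=0.616
apply F[26]=+10.000 → step 27: x=-0.498, v=-0.224, θ₁=1.521, ω₁=5.975, θ₂=0.381, ω₂=0.785
apply F[27]=+10.000 → step 28: x=-0.500, v=-0.017, θ₁=1.644, ω₁=6.355, θ₂=0.399, ω₂=1.020
apply F[28]=+10.000 → step 29: x=-0.498, v=0.216, θ₁=1.775, ω₁=6.790, θ₂=0.422, ω₂=1.337
Max |angle| over trajectory = 1.775 rad = 101.7°.

Answer: 101.7°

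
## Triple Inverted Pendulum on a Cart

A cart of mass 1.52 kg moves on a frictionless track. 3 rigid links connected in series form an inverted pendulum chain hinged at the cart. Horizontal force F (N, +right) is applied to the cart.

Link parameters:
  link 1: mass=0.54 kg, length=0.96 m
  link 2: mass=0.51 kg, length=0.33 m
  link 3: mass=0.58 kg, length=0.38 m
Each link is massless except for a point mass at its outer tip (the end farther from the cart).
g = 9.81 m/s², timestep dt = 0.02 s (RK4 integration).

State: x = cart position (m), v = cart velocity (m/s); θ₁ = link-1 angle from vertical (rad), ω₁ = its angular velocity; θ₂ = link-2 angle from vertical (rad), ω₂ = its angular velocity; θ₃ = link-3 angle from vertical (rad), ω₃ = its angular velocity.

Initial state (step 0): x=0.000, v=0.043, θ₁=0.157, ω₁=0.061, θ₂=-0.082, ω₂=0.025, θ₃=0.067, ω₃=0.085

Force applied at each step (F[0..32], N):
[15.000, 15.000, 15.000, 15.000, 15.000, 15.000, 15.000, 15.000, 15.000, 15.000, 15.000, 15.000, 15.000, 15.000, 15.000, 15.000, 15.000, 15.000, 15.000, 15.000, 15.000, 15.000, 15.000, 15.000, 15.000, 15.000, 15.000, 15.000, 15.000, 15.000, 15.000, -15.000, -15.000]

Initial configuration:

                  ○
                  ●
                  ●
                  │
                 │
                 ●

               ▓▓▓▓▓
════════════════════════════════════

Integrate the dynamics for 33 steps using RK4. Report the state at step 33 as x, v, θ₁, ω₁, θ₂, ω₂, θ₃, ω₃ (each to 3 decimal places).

Answer: x=1.783, v=2.087, θ₁=-1.888, ω₁=-7.754, θ₂=-1.308, ω₂=12.046, θ₃=-0.694, ω₃=-14.906

Derivation:
apply F[0]=+15.000 → step 1: x=0.003, v=0.208, θ₁=0.158, ω₁=0.017, θ₂=-0.087, ω₂=-0.494, θ₃=0.070, ω₃=0.244
apply F[1]=+15.000 → step 2: x=0.008, v=0.373, θ₁=0.158, ω₁=-0.027, θ₂=-0.102, ω₂=-1.026, θ₃=0.077, ω₃=0.412
apply F[2]=+15.000 → step 3: x=0.017, v=0.540, θ₁=0.157, ω₁=-0.072, θ₂=-0.128, ω₂=-1.579, θ₃=0.087, ω₃=0.595
apply F[3]=+15.000 → step 4: x=0.030, v=0.710, θ₁=0.155, ω₁=-0.122, θ₂=-0.165, ω₂=-2.151, θ₃=0.101, ω₃=0.793
apply F[4]=+15.000 → step 5: x=0.046, v=0.882, θ₁=0.152, ω₁=-0.181, θ₂=-0.214, ω₂=-2.731, θ₃=0.119, ω₃=0.997
apply F[5]=+15.000 → step 6: x=0.065, v=1.058, θ₁=0.147, ω₁=-0.255, θ₂=-0.274, ω₂=-3.297, θ₃=0.141, ω₃=1.191
apply F[6]=+15.000 → step 7: x=0.088, v=1.238, θ₁=0.141, ω₁=-0.351, θ₂=-0.346, ω₂=-3.827, θ₃=0.166, ω₃=1.356
apply F[7]=+15.000 → step 8: x=0.115, v=1.422, θ₁=0.133, ω₁=-0.471, θ₂=-0.427, ω₂=-4.304, θ₃=0.194, ω₃=1.472
apply F[8]=+15.000 → step 9: x=0.145, v=1.608, θ₁=0.122, ω₁=-0.619, θ₂=-0.517, ω₂=-4.723, θ₃=0.225, ω₃=1.529
apply F[9]=+15.000 → step 10: x=0.179, v=1.797, θ₁=0.108, ω₁=-0.794, θ₂=-0.616, ω₂=-5.089, θ₃=0.255, ω₃=1.521
apply F[10]=+15.000 → step 11: x=0.217, v=1.989, θ₁=0.090, ω₁=-0.995, θ₂=-0.721, ω₂=-5.409, θ₃=0.285, ω₃=1.447
apply F[11]=+15.000 → step 12: x=0.259, v=2.182, θ₁=0.068, ω₁=-1.223, θ₂=-0.832, ω₂=-5.693, θ₃=0.313, ω₃=1.309
apply F[12]=+15.000 → step 13: x=0.304, v=2.377, θ₁=0.041, ω₁=-1.479, θ₂=-0.948, ω₂=-5.946, θ₃=0.337, ω₃=1.111
apply F[13]=+15.000 → step 14: x=0.354, v=2.573, θ₁=0.009, ω₁=-1.762, θ₂=-1.069, ω₂=-6.169, θ₃=0.357, ω₃=0.856
apply F[14]=+15.000 → step 15: x=0.407, v=2.771, θ₁=-0.029, ω₁=-2.073, θ₂=-1.195, ω₂=-6.356, θ₃=0.371, ω₃=0.550
apply F[15]=+15.000 → step 16: x=0.465, v=2.969, θ₁=-0.074, ω₁=-2.411, θ₂=-1.323, ω₂=-6.495, θ₃=0.378, ω₃=0.203
apply F[16]=+15.000 → step 17: x=0.526, v=3.166, θ₁=-0.126, ω₁=-2.774, θ₂=-1.454, ω₂=-6.564, θ₃=0.379, ω₃=-0.171
apply F[17]=+15.000 → step 18: x=0.591, v=3.362, θ₁=-0.185, ω₁=-3.155, θ₂=-1.585, ω₂=-6.534, θ₃=0.371, ω₃=-0.555
apply F[18]=+15.000 → step 19: x=0.660, v=3.552, θ₁=-0.252, ω₁=-3.544, θ₂=-1.714, ω₂=-6.368, θ₃=0.357, ω₃=-0.923
apply F[19]=+15.000 → step 20: x=0.733, v=3.735, θ₁=-0.327, ω₁=-3.928, θ₂=-1.839, ω₂=-6.027, θ₃=0.335, ω₃=-1.252
apply F[20]=+15.000 → step 21: x=0.810, v=3.906, θ₁=-0.409, ω₁=-4.293, θ₂=-1.954, ω₂=-5.476, θ₃=0.307, ω₃=-1.520
apply F[21]=+15.000 → step 22: x=0.889, v=4.060, θ₁=-0.498, ω₁=-4.625, θ₂=-2.056, ω₂=-4.698, θ₃=0.275, ω₃=-1.716
apply F[22]=+15.000 → step 23: x=0.972, v=4.194, θ₁=-0.594, ω₁=-4.918, θ₂=-2.141, ω₂=-3.693, θ₃=0.239, ω₃=-1.842
apply F[23]=+15.000 → step 24: x=1.057, v=4.306, θ₁=-0.695, ω₁=-5.175, θ₂=-2.203, ω₂=-2.483, θ₃=0.201, ω₃=-1.919
apply F[24]=+15.000 → step 25: x=1.144, v=4.393, θ₁=-0.801, ω₁=-5.413, θ₂=-2.239, ω₂=-1.101, θ₃=0.162, ω₃=-1.977
apply F[25]=+15.000 → step 26: x=1.233, v=4.453, θ₁=-0.911, ω₁=-5.657, θ₂=-2.246, ω₂=0.421, θ₃=0.122, ω₃=-2.068
apply F[26]=+15.000 → step 27: x=1.322, v=4.479, θ₁=-1.027, ω₁=-5.937, θ₂=-2.221, ω₂=2.067, θ₃=0.079, ω₃=-2.264
apply F[27]=+15.000 → step 28: x=1.411, v=4.458, θ₁=-1.149, ω₁=-6.287, θ₂=-2.162, ω₂=3.839, θ₃=0.030, ω₃=-2.685
apply F[28]=+15.000 → step 29: x=1.500, v=4.363, θ₁=-1.279, ω₁=-6.733, θ₂=-2.067, ω₂=5.746, θ₃=-0.031, ω₃=-3.532
apply F[29]=+15.000 → step 30: x=1.585, v=4.153, θ₁=-1.419, ω₁=-7.265, θ₂=-1.932, ω₂=7.766, θ₃=-0.116, ω₃=-5.126
apply F[30]=+15.000 → step 31: x=1.665, v=3.776, θ₁=-1.570, ω₁=-7.782, θ₂=-1.756, ω₂=9.777, θ₃=-0.244, ω₃=-7.848
apply F[31]=-15.000 → step 32: x=1.733, v=2.986, θ₁=-1.729, ω₁=-8.041, θ₂=-1.544, ω₂=11.326, θ₃=-0.432, ω₃=-11.169
apply F[32]=-15.000 → step 33: x=1.783, v=2.087, θ₁=-1.888, ω₁=-7.754, θ₂=-1.308, ω₂=12.046, θ₃=-0.694, ω₃=-14.906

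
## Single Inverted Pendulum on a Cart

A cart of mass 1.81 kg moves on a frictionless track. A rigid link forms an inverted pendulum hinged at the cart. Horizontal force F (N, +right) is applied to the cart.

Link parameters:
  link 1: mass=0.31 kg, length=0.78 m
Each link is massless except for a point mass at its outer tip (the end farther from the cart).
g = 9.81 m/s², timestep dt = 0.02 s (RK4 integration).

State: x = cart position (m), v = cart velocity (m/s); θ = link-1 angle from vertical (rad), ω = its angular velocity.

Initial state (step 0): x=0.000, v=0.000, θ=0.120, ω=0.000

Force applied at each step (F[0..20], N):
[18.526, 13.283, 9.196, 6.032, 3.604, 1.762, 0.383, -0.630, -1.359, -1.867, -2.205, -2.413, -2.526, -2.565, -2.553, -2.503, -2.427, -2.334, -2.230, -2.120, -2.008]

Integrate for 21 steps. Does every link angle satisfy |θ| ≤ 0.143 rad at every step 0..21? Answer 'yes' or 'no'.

Answer: yes

Derivation:
apply F[0]=+18.526 → step 1: x=0.002, v=0.200, θ=0.118, ω=-0.225
apply F[1]=+13.283 → step 2: x=0.007, v=0.343, θ=0.112, ω=-0.378
apply F[2]=+9.196 → step 3: x=0.015, v=0.441, θ=0.103, ω=-0.476
apply F[3]=+6.032 → step 4: x=0.025, v=0.504, θ=0.093, ω=-0.532
apply F[4]=+3.604 → step 5: x=0.035, v=0.541, θ=0.082, ω=-0.557
apply F[5]=+1.762 → step 6: x=0.046, v=0.558, θ=0.071, ω=-0.559
apply F[6]=+0.383 → step 7: x=0.057, v=0.560, θ=0.060, ω=-0.545
apply F[7]=-0.630 → step 8: x=0.068, v=0.551, θ=0.049, ω=-0.520
apply F[8]=-1.359 → step 9: x=0.079, v=0.535, θ=0.039, ω=-0.488
apply F[9]=-1.867 → step 10: x=0.090, v=0.513, θ=0.030, ω=-0.452
apply F[10]=-2.205 → step 11: x=0.100, v=0.488, θ=0.021, ω=-0.413
apply F[11]=-2.413 → step 12: x=0.109, v=0.461, θ=0.013, ω=-0.374
apply F[12]=-2.526 → step 13: x=0.118, v=0.432, θ=0.006, ω=-0.335
apply F[13]=-2.565 → step 14: x=0.127, v=0.404, θ=0.000, ω=-0.298
apply F[14]=-2.553 → step 15: x=0.134, v=0.376, θ=-0.006, ω=-0.262
apply F[15]=-2.503 → step 16: x=0.142, v=0.348, θ=-0.010, ω=-0.229
apply F[16]=-2.427 → step 17: x=0.148, v=0.322, θ=-0.015, ω=-0.199
apply F[17]=-2.334 → step 18: x=0.155, v=0.297, θ=-0.018, ω=-0.170
apply F[18]=-2.230 → step 19: x=0.160, v=0.273, θ=-0.022, ω=-0.145
apply F[19]=-2.120 → step 20: x=0.165, v=0.250, θ=-0.024, ω=-0.122
apply F[20]=-2.008 → step 21: x=0.170, v=0.229, θ=-0.026, ω=-0.101
Max |angle| over trajectory = 0.120 rad; bound = 0.143 → within bound.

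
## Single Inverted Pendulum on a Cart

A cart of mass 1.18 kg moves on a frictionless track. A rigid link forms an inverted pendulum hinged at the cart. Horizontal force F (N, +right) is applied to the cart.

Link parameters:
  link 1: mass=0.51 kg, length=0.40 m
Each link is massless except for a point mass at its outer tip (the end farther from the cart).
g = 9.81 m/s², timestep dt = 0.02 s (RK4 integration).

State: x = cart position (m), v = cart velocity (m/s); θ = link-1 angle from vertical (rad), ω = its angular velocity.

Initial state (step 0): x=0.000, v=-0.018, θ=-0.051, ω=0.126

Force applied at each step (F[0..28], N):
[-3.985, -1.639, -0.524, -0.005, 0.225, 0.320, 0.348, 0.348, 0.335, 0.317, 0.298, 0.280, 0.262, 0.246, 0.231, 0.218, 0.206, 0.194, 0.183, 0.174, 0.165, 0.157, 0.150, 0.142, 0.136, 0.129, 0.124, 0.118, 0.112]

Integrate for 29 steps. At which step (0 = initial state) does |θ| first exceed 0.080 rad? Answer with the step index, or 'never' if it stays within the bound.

Answer: never

Derivation:
apply F[0]=-3.985 → step 1: x=-0.001, v=-0.081, θ=-0.047, ω=0.260
apply F[1]=-1.639 → step 2: x=-0.003, v=-0.105, θ=-0.042, ω=0.298
apply F[2]=-0.524 → step 3: x=-0.005, v=-0.111, θ=-0.036, ω=0.293
apply F[3]=-0.005 → step 4: x=-0.007, v=-0.108, θ=-0.030, ω=0.270
apply F[4]=+0.225 → step 5: x=-0.009, v=-0.102, θ=-0.025, ω=0.242
apply F[5]=+0.320 → step 6: x=-0.011, v=-0.095, θ=-0.020, ω=0.212
apply F[6]=+0.348 → step 7: x=-0.013, v=-0.087, θ=-0.016, ω=0.185
apply F[7]=+0.348 → step 8: x=-0.015, v=-0.080, θ=-0.013, ω=0.160
apply F[8]=+0.335 → step 9: x=-0.016, v=-0.074, θ=-0.010, ω=0.137
apply F[9]=+0.317 → step 10: x=-0.018, v=-0.067, θ=-0.007, ω=0.118
apply F[10]=+0.298 → step 11: x=-0.019, v=-0.062, θ=-0.005, ω=0.101
apply F[11]=+0.280 → step 12: x=-0.020, v=-0.057, θ=-0.003, ω=0.086
apply F[12]=+0.262 → step 13: x=-0.021, v=-0.052, θ=-0.002, ω=0.073
apply F[13]=+0.246 → step 14: x=-0.022, v=-0.048, θ=-0.001, ω=0.062
apply F[14]=+0.231 → step 15: x=-0.023, v=-0.044, θ=0.001, ω=0.052
apply F[15]=+0.218 → step 16: x=-0.024, v=-0.040, θ=0.002, ω=0.043
apply F[16]=+0.206 → step 17: x=-0.025, v=-0.037, θ=0.002, ω=0.036
apply F[17]=+0.194 → step 18: x=-0.026, v=-0.034, θ=0.003, ω=0.030
apply F[18]=+0.183 → step 19: x=-0.026, v=-0.031, θ=0.004, ω=0.024
apply F[19]=+0.174 → step 20: x=-0.027, v=-0.028, θ=0.004, ω=0.020
apply F[20]=+0.165 → step 21: x=-0.027, v=-0.026, θ=0.004, ω=0.015
apply F[21]=+0.157 → step 22: x=-0.028, v=-0.024, θ=0.005, ω=0.012
apply F[22]=+0.150 → step 23: x=-0.028, v=-0.022, θ=0.005, ω=0.009
apply F[23]=+0.142 → step 24: x=-0.029, v=-0.020, θ=0.005, ω=0.006
apply F[24]=+0.136 → step 25: x=-0.029, v=-0.018, θ=0.005, ω=0.004
apply F[25]=+0.129 → step 26: x=-0.029, v=-0.016, θ=0.005, ω=0.002
apply F[26]=+0.124 → step 27: x=-0.030, v=-0.014, θ=0.005, ω=0.001
apply F[27]=+0.118 → step 28: x=-0.030, v=-0.013, θ=0.005, ω=-0.001
apply F[28]=+0.112 → step 29: x=-0.030, v=-0.011, θ=0.005, ω=-0.002
max |θ| = 0.051 ≤ 0.080 over all 30 states.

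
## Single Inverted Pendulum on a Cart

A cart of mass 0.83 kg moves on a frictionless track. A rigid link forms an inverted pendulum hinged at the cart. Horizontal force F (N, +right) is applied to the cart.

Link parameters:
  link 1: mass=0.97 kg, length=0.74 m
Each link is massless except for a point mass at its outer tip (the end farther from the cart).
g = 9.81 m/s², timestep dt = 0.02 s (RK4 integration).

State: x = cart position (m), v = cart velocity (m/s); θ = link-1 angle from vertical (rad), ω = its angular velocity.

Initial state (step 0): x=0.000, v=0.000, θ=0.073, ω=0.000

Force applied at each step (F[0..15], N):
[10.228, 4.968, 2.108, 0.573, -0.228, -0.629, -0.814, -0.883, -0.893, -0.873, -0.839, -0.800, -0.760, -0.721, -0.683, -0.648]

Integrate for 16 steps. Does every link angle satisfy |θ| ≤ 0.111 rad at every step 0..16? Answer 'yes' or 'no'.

apply F[0]=+10.228 → step 1: x=0.002, v=0.229, θ=0.070, ω=-0.289
apply F[1]=+4.968 → step 2: x=0.008, v=0.333, θ=0.063, ω=-0.412
apply F[2]=+2.108 → step 3: x=0.015, v=0.370, θ=0.055, ω=-0.446
apply F[3]=+0.573 → step 4: x=0.022, v=0.373, θ=0.046, ω=-0.437
apply F[4]=-0.228 → step 5: x=0.030, v=0.358, θ=0.037, ω=-0.406
apply F[5]=-0.629 → step 6: x=0.037, v=0.335, θ=0.030, ω=-0.366
apply F[6]=-0.814 → step 7: x=0.043, v=0.310, θ=0.023, ω=-0.325
apply F[7]=-0.883 → step 8: x=0.049, v=0.284, θ=0.017, ω=-0.285
apply F[8]=-0.893 → step 9: x=0.054, v=0.259, θ=0.011, ω=-0.248
apply F[9]=-0.873 → step 10: x=0.059, v=0.236, θ=0.007, ω=-0.214
apply F[10]=-0.839 → step 11: x=0.064, v=0.215, θ=0.003, ω=-0.184
apply F[11]=-0.800 → step 12: x=0.068, v=0.195, θ=-0.001, ω=-0.158
apply F[12]=-0.760 → step 13: x=0.072, v=0.177, θ=-0.004, ω=-0.134
apply F[13]=-0.721 → step 14: x=0.075, v=0.161, θ=-0.006, ω=-0.113
apply F[14]=-0.683 → step 15: x=0.078, v=0.146, θ=-0.008, ω=-0.095
apply F[15]=-0.648 → step 16: x=0.081, v=0.133, θ=-0.010, ω=-0.079
Max |angle| over trajectory = 0.073 rad; bound = 0.111 → within bound.

Answer: yes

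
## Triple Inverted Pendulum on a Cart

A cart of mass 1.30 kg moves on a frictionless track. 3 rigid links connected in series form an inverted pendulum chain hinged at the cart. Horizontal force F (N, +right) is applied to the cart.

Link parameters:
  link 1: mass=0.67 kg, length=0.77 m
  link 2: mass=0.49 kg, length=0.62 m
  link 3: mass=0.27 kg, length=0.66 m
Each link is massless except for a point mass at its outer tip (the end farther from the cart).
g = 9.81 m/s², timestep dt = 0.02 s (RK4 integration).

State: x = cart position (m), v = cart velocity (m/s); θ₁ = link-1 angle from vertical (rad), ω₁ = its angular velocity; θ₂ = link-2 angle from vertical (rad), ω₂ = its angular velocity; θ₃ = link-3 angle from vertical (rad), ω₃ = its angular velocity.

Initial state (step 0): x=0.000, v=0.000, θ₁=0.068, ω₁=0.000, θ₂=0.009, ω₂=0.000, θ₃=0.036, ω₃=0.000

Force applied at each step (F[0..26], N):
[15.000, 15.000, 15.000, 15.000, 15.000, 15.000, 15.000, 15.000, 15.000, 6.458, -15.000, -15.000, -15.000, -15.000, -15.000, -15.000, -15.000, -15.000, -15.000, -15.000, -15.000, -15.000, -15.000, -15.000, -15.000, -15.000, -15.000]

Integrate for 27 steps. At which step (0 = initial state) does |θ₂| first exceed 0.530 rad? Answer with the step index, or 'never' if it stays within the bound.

apply F[0]=+15.000 → step 1: x=0.002, v=0.215, θ₁=0.066, ω₁=-0.244, θ₂=0.009, ω₂=-0.047, θ₃=0.036, ω₃=0.013
apply F[1]=+15.000 → step 2: x=0.009, v=0.432, θ₁=0.058, ω₁=-0.492, θ₂=0.007, ω₂=-0.091, θ₃=0.037, ω₃=0.027
apply F[2]=+15.000 → step 3: x=0.019, v=0.651, θ₁=0.046, ω₁=-0.750, θ₂=0.005, ω₂=-0.128, θ₃=0.037, ω₃=0.042
apply F[3]=+15.000 → step 4: x=0.035, v=0.874, θ₁=0.028, ω₁=-1.020, θ₂=0.002, ω₂=-0.157, θ₃=0.038, ω₃=0.057
apply F[4]=+15.000 → step 5: x=0.054, v=1.101, θ₁=0.005, ω₁=-1.306, θ₂=-0.001, ω₂=-0.173, θ₃=0.040, ω₃=0.073
apply F[5]=+15.000 → step 6: x=0.079, v=1.334, θ₁=-0.024, ω₁=-1.612, θ₂=-0.005, ω₂=-0.176, θ₃=0.041, ω₃=0.089
apply F[6]=+15.000 → step 7: x=0.108, v=1.571, θ₁=-0.060, ω₁=-1.937, θ₂=-0.008, ω₂=-0.165, θ₃=0.043, ω₃=0.105
apply F[7]=+15.000 → step 8: x=0.142, v=1.811, θ₁=-0.102, ω₁=-2.279, θ₂=-0.011, ω₂=-0.145, θ₃=0.045, ω₃=0.118
apply F[8]=+15.000 → step 9: x=0.180, v=2.051, θ₁=-0.151, ω₁=-2.632, θ₂=-0.014, ω₂=-0.122, θ₃=0.048, ω₃=0.128
apply F[9]=+6.458 → step 10: x=0.222, v=2.161, θ₁=-0.206, ω₁=-2.831, θ₂=-0.016, ω₂=-0.094, θ₃=0.050, ω₃=0.136
apply F[10]=-15.000 → step 11: x=0.264, v=1.960, θ₁=-0.260, ω₁=-2.671, θ₂=-0.017, ω₂=-0.015, θ₃=0.053, ω₃=0.154
apply F[11]=-15.000 → step 12: x=0.301, v=1.769, θ₁=-0.313, ω₁=-2.552, θ₂=-0.017, ω₂=0.093, θ₃=0.057, ω₃=0.175
apply F[12]=-15.000 → step 13: x=0.334, v=1.586, θ₁=-0.363, ω₁=-2.472, θ₂=-0.013, ω₂=0.230, θ₃=0.060, ω₃=0.197
apply F[13]=-15.000 → step 14: x=0.364, v=1.411, θ₁=-0.412, ω₁=-2.425, θ₂=-0.007, ω₂=0.392, θ₃=0.064, ω₃=0.218
apply F[14]=-15.000 → step 15: x=0.391, v=1.242, θ₁=-0.460, ω₁=-2.406, θ₂=0.002, ω₂=0.575, θ₃=0.069, ω₃=0.237
apply F[15]=-15.000 → step 16: x=0.414, v=1.076, θ₁=-0.508, ω₁=-2.409, θ₂=0.016, ω₂=0.775, θ₃=0.074, ω₃=0.253
apply F[16]=-15.000 → step 17: x=0.434, v=0.912, θ₁=-0.556, ω₁=-2.430, θ₂=0.034, ω₂=0.989, θ₃=0.079, ω₃=0.265
apply F[17]=-15.000 → step 18: x=0.450, v=0.748, θ₁=-0.605, ω₁=-2.464, θ₂=0.056, ω₂=1.210, θ₃=0.085, ω₃=0.273
apply F[18]=-15.000 → step 19: x=0.464, v=0.584, θ₁=-0.655, ω₁=-2.507, θ₂=0.082, ω₂=1.437, θ₃=0.090, ω₃=0.276
apply F[19]=-15.000 → step 20: x=0.474, v=0.418, θ₁=-0.706, ω₁=-2.555, θ₂=0.113, ω₂=1.664, θ₃=0.096, ω₃=0.275
apply F[20]=-15.000 → step 21: x=0.481, v=0.251, θ₁=-0.757, ω₁=-2.604, θ₂=0.149, ω₂=1.889, θ₃=0.101, ω₃=0.272
apply F[21]=-15.000 → step 22: x=0.484, v=0.081, θ₁=-0.810, ω₁=-2.654, θ₂=0.189, ω₂=2.110, θ₃=0.106, ω₃=0.269
apply F[22]=-15.000 → step 23: x=0.484, v=-0.092, θ₁=-0.863, ω₁=-2.702, θ₂=0.233, ω₂=2.324, θ₃=0.112, ω₃=0.268
apply F[23]=-15.000 → step 24: x=0.480, v=-0.266, θ₁=-0.918, ω₁=-2.749, θ₂=0.281, ω₂=2.530, θ₃=0.117, ω₃=0.270
apply F[24]=-15.000 → step 25: x=0.473, v=-0.442, θ₁=-0.973, ω₁=-2.792, θ₂=0.334, ω₂=2.728, θ₃=0.123, ω₃=0.279
apply F[25]=-15.000 → step 26: x=0.463, v=-0.618, θ₁=-1.030, ω₁=-2.834, θ₂=0.391, ω₂=2.918, θ₃=0.128, ω₃=0.298
apply F[26]=-15.000 → step 27: x=0.448, v=-0.795, θ₁=-1.087, ω₁=-2.875, θ₂=0.451, ω₂=3.099, θ₃=0.135, ω₃=0.330
max |θ₂| = 0.451 ≤ 0.530 over all 28 states.

Answer: never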